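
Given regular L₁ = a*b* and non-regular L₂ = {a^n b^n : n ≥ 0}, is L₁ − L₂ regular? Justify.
No — L₁ − L₂ is not regular.

a*b* − {a^n b^n} = {a^n b^m : n ≠ m}. If this were regular, then its complement intersected with a*b*, namely {a^n b^n : n ≥ 0}, would be regular too (closure under complement and intersection) — contradiction. So L₁ − L₂ is not regular.

Note that the bare facts "L₁ regular, L₂ non-regular" do not settle the question by themselves: the closure of regular languages under ∪, ∩, complement and difference applies only when BOTH operands are regular. With a non-regular operand the result can come out regular or non-regular depending on the specific languages, so one has to work out L₁ − L₂ for this particular pair, as above.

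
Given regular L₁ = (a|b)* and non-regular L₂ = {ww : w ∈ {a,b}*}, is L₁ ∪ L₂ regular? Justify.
Yes — L₁ ∪ L₂ is regular.

{ww} ⊆ (a|b)*, so L₁ ∪ L₂ = (a|b)*, which is regular.

Note that the bare facts "L₁ regular, L₂ non-regular" do not settle the question by themselves: the closure of regular languages under ∪, ∩, complement and difference applies only when BOTH operands are regular. With a non-regular operand the result can come out regular or non-regular depending on the specific languages, so one has to work out L₁ ∪ L₂ for this particular pair, as above.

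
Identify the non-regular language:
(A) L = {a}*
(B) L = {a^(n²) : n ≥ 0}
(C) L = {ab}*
(B) {a^(n²) : n ≥ 0}

(B) L = {a^(n²) : n ≥ 0} is NOT regular.

The pumping lemma can be used to prove this:
After pumping, length is no longer a perfect square

The other languages are regular because they can be recognized by finite automata.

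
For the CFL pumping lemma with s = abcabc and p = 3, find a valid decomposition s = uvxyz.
u='ab', v='c', x='a', y='b', z='c'

For s = abcabc with pumping length p = 3:

One valid decomposition:
- u = 'ab'
- v = 'c'
- x = 'a'
- y = 'b'
- z = 'c'

Verification:
- uvxyz = 'ab' + 'c' + 'a' + 'b' + 'c' = abcabc ✓
- |vxy| = |'cab'| = 3 ≤ 3 ✓
- |vy| = |'cb'| = 2 > 0 ✓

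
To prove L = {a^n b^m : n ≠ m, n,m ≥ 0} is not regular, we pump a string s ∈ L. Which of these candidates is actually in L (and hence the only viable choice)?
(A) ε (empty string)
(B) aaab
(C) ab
(B) aaab

The pumping lemma is applied to a string s that lies in L, so first check membership of each option:
- (A) ε = a^0 b^0 has n = m = 0, so it is not in L ✗
- (B) aaab = a^3 b^1 with 3 ≠ 1, so it is in L ✓
- (C) ab = a^1 b^1 has n = m = 1, so it is not in L ✗

Only (B) aaab is in L, so it is the only candidate that could play the role of s.
(In a complete proof one picks s in terms of the pumping length p so that |s| ≥ p is guaranteed; a fixed string like aaab illustrates the shape of such an s.)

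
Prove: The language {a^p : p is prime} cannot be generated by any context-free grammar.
Assume for contradiction that L is context-free, and let p ≥ 1 be the pumping length given by the pumping lemma for CFLs.
Choose a prime q with q ≥ p and let s = a^q. Then s ∈ L and |s| = q ≥ p.
By the CFL pumping lemma, s = uvxyz for some u, v, x, y, z with |vxy| ≤ p, |vy| ≥ 1, and uv^i xy^i z ∈ L for every i ≥ 0.
All symbols are a's, so only lengths matter: let k = |vy|, with 1 ≤ k ≤ p. Then |uv^i xy^i z| = q + (i − 1)k.

Take i = q + 1: the length is q + qk = q(k + 1).
Both factors satisfy q ≥ 2 and k + 1 ≥ 2, so q(k + 1) is composite and uv^(q+1) xy^(q+1) z ∉ L.

This contradicts the CFL pumping lemma, which requires uv^i xy^i z ∈ L for all i ≥ 0.
Hence L = {a^p : p is prime} is not context-free. ∎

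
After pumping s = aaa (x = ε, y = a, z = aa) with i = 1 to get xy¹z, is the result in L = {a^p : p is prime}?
Yes

xy¹z = ε · a · aa = aaa.
aaa has length 3, which is prime, so it is in L.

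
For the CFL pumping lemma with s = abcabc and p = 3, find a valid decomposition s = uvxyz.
u='ab', v='c', x='a', y='b', z='c'

For s = abcabc with pumping length p = 3:

One valid decomposition:
- u = 'ab'
- v = 'c'
- x = 'a'
- y = 'b'
- z = 'c'

Verification:
- uvxyz = 'ab' + 'c' + 'a' + 'b' + 'c' = abcabc ✓
- |vxy| = |'cab'| = 3 ≤ 3 ✓
- |vy| = |'cb'| = 2 > 0 ✓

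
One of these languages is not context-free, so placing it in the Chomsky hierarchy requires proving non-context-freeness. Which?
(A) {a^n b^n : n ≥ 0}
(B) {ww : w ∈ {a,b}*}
(B) {ww : w ∈ {a,b}*}

(B) {ww : w ∈ {a,b}*} requires the CFL pumping lemma.

- {a^n b^n : n ≥ 0} is context-free (but not regular)
  • Can be shown non-regular with the regular pumping lemma
  • After pumping, the number of a's and b's become unequal

- {ww : w ∈ {a,b}*} is NOT context-free
  • Requires the CFL pumping lemma to prove
  • Cannot verify equality of two arbitrary substrings

The CFL pumping lemma is "stronger" in that it can prove non-membership
in the larger class of context-free languages.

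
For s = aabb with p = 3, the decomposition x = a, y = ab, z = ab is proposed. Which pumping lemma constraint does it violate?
Violated: xyz = s

The decomposition x = a, y = ab, z = ab for s = aabb with p = 3
violates the constraint: xyz = s

xyz = 'a' + 'ab' + 'ab' = 'aabab' ≠ 'aabb' = s. The decomposition doesn't reconstruct s.

Pumping lemma constraints:
1. xyz = s (decomposition is valid)
2. |xy| ≤ p
3. |y| > 0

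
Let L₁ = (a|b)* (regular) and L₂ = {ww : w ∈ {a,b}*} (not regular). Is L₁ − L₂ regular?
No — L₁ − L₂ is not regular.

L₁ − L₂ is the complement of {ww} within {a,b}*. If it were regular, its complement {ww} would be regular as well (regular languages are closed under complement) — contradiction. So L₁ − L₂ is not regular.

Note that the bare facts "L₁ regular, L₂ non-regular" do not settle the question by themselves: the closure of regular languages under ∪, ∩, complement and difference applies only when BOTH operands are regular. With a non-regular operand the result can come out regular or non-regular depending on the specific languages, so one has to work out L₁ − L₂ for this particular pair, as above.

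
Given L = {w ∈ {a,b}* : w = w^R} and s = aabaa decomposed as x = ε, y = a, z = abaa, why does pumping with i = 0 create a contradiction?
xy⁰z = abaa ∉ L

Pumping with i = 0 replaces y = a by y⁰ = ε:
- Original: s = xyz = aabaa; aabaa reversed is aabaa, the same string, so it is a palindrome and is in L
- Pumped: xy⁰z = ε · ε · abaa = abaa
- abaa reversed is aaba ≠ abaa, so it is not a palindrome and is not in L

The pumping lemma would require xy⁰z ∈ L, so this decomposition yields a contradiction.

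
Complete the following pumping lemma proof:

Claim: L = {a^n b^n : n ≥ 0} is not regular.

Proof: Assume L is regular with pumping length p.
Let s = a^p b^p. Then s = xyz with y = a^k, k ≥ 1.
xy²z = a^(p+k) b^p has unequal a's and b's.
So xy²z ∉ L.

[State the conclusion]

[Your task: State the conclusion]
This contradicts the pumping lemma for regular languages,
which guarantees xy^i z ∈ L for all i ≥ 0.

Since our assumption that L is regular leads to a contradiction,
we conclude that L = {a^n b^n : n ≥ 0} is NOT regular. ∎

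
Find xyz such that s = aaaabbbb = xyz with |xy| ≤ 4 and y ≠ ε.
x = 'aa', y = 'a', z = 'abbbb'

For s = aaaabbbb and p = 4, one valid decomposition is:
- x = 'aa' (length 2)
- y = 'a' (length 1)
- z = 'abbbb' (length 5)

Verification:
- xyz = 'aa' + 'a' + 'abbbb' = aaaabbbb ✓
- |xy| = 3 ≤ 4 ✓
- |y| = 1 > 0 ✓

All pumping lemma constraints are satisfied.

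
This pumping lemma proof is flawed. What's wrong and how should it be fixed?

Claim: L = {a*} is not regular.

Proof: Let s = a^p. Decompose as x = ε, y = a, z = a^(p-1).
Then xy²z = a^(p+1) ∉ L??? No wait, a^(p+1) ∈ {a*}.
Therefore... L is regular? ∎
Error: The proof attempts to show a*  is not regular, but a* IS regular!

Correction: a* is a regular language (recognized by a simple DFA with one accepting state and self-loop on 'a'). The pumping lemma can only prove non-regularity, not regularity. For regular languages, pumping always works.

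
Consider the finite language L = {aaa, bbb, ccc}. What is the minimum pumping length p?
p = 4

For a finite language L, the pumping lemma holds vacuously if p > max|s| for s ∈ L.

The longest string in L = {aaa, bbb, ccc} has length 3.
If p = 4, then no string s ∈ L has |s| ≥ p, so the condition is vacuously true.

The minimum pumping length is p = 4.

Why no smaller p works: for any p ≤ 3, the longest string s ∈ L has |s| = 3 ≥ p, so it would
have to be pumpable; but pumping up (i = 2, 3, ...) produces ever longer strings, which cannot all lie in the
finite language L. So the pumping property fails for every p ≤ 3.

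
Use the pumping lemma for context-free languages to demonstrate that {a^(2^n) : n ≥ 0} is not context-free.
Assume for contradiction that L is context-free, and let p ≥ 1 be the pumping length given by the pumping lemma for CFLs.
Choose s = a^(2^p). Then s ∈ L and |s| = 2^p ≥ p.
By the CFL pumping lemma, s = uvxyz for some u, v, x, y, z with |vxy| ≤ p, |vy| ≥ 1, and uv^i xy^i z ∈ L for every i ≥ 0.
All symbols are a's, so only lengths matter: let k = |vy|, with 1 ≤ k ≤ |vxy| ≤ p < 2^p.

Take i = 2: |uv²xy²z| = 2^p + k, and 2^p < 2^p + k < 2^p + 2^p = 2^(p+1).
So the length lies strictly between consecutive powers of two and is not a power of 2; uv²xy²z ∉ L.

This contradicts the CFL pumping lemma, which requires uv^i xy^i z ∈ L for all i ≥ 0.
Hence L = {a^(2^n) : n ≥ 0} is not context-free. ∎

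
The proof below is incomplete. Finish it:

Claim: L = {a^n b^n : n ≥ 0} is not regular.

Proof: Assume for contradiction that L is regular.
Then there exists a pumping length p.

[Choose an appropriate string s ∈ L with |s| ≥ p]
s = a^p b^p

This string is in L (has equal a's and b's) and has length 2p ≥ p.
Any decomposition xyz with |xy| ≤ p means y consists only of a's,
so pumping will unbalance the counts.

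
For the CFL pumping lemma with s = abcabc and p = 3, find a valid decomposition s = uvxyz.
u='ab', v='c', x='a', y='b', z='c'

For s = abcabc with pumping length p = 3:

One valid decomposition:
- u = 'ab'
- v = 'c'
- x = 'a'
- y = 'b'
- z = 'c'

Verification:
- uvxyz = 'ab' + 'c' + 'a' + 'b' + 'c' = abcabc ✓
- |vxy| = |'cab'| = 3 ≤ 3 ✓
- |vy| = |'cb'| = 2 > 0 ✓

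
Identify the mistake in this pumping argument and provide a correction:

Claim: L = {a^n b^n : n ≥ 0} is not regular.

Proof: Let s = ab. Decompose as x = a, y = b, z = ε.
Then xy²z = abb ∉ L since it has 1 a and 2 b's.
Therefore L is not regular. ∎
Error: The string s = ab might be shorter than the pumping length p.

Correction: Choose s = a^p b^p to ensure |s| ≥ p. Also, the decomposition is wrong: with |xy| ≤ p, y cannot include b's when s starts with p a's.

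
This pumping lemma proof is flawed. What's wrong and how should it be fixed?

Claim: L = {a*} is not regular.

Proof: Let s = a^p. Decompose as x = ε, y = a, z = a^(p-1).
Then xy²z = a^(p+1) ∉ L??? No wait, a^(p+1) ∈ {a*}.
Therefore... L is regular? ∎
Error: The proof attempts to show a*  is not regular, but a* IS regular!

Correction: a* is a regular language (recognized by a simple DFA with one accepting state and self-loop on 'a'). The pumping lemma can only prove non-regularity, not regularity. For regular languages, pumping always works.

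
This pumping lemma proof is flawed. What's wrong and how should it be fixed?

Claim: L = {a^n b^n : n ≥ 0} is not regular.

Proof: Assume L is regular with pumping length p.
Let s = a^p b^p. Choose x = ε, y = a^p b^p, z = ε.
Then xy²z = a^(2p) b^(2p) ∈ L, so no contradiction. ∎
Error: The decomposition violates |xy| ≤ p. With y = a^p b^p, |xy| = |y| = 2p > p. (The proof also miscomputes xy²z, which would be a^p b^p a^p b^p rather than a^(2p) b^(2p), and it wrongly treats one harmless decomposition as settling the matter — the prover does not get to choose the decomposition.)

Correction: The pumping lemma requires |xy| ≤ p, and the argument must handle every decomposition satisfying |xy| ≤ p, |y| ≥ 1. Since s starts with p a's, any such y consists only of a's, say y = a^k with k ≥ 1. Then xy²z = a^(p+k) b^p has unequal numbers of a's and b's, so xy²z ∉ L — the required contradiction.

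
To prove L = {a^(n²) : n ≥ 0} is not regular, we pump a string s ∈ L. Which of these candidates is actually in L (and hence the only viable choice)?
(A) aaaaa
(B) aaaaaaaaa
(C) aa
(B) aaaaaaaaa

The pumping lemma is applied to a string s that lies in L, so first check membership of each option:
- (A) aaaaa has length 5, strictly between 2² = 4 and 3² = 9, so it is not in L ✗
- (B) aaaaaaaaa has length 9 = 3², a perfect square, so it is in L ✓
- (C) aa has length 2, strictly between 1² = 1 and 2² = 4, so it is not in L ✗

Only (B) aaaaaaaaa is in L, so it is the only candidate that could play the role of s.
(In a complete proof one picks s in terms of the pumping length p so that |s| ≥ p is guaranteed; a fixed string like aaaaaaaaa illustrates the shape of such an s.)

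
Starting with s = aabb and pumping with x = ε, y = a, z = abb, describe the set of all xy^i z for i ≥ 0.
{xy^i z : i ≥ 0} = {a^(i+1) b^2 : i ≥ 0} = {abb, aabb, aaabb, ...}

With x = ε, y = a, z = abb: Starting with aabb and pumping the first 'a' (z = abb keeps the second 'a'), we get strings with i+1 a's followed by 2 b's for i = 0, 1, 2, ...; note bb is not produced because z always contributes one a.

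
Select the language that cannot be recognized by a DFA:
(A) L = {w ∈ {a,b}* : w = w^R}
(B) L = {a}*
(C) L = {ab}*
(A) {w ∈ {a,b}* : w = w^R}

(A) L = {w ∈ {a,b}* : w = w^R} is NOT regular.

The pumping lemma can be used to prove this:
After pumping, the string is no longer symmetric

The other languages are regular because they can be recognized by finite automata.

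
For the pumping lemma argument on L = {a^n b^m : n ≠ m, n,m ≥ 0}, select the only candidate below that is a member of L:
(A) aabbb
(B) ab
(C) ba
(A) aabbb

The pumping lemma is applied to a string s that lies in L, so first check membership of each option:
- (A) aabbb = a^2 b^3 with 2 ≠ 3, so it is in L ✓
- (B) ab = a^1 b^1 has n = m = 1, so it is not in L ✗
- (C) ba has an a after a b, so it is not of the form a^n b^m and is not in L ✗

Only (A) aabbb is in L, so it is the only candidate that could play the role of s.
(In a complete proof one picks s in terms of the pumping length p so that |s| ≥ p is guaranteed; a fixed string like aabbb illustrates the shape of such an s.)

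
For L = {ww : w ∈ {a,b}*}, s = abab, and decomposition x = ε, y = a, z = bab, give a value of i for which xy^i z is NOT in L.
i = 3

xy³z = ε · aaa · bab = aaabab; aaabab has length 6; its halves are aaa and bab, which differ, so it is not in L.
(Other choices also work, e.g. i = 0, 2; only i = 1 is guaranteed to stay in L since xy¹z = s.)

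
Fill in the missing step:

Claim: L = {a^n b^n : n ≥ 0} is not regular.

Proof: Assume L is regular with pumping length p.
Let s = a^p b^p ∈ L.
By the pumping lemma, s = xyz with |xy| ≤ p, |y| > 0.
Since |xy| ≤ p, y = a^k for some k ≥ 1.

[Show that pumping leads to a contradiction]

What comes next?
Consider xy²z = a^(p+k) b^p.

Since k ≥ 1, we have p + k > p.
So xy²z has more a's than b's: (p+k) a's vs p b's.
This means xy²z ∉ L because a^n b^n requires equal counts.

This contradicts the pumping lemma which states xy²z ∈ L.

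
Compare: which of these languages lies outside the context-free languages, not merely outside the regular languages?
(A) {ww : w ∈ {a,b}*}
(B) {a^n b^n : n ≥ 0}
(A) {ww : w ∈ {a,b}*}

(A) {ww : w ∈ {a,b}*} requires the CFL pumping lemma.

- {a^n b^n : n ≥ 0} is context-free (but not regular)
  • Can be shown non-regular with the regular pumping lemma
  • After pumping, the number of a's and b's become unequal

- {ww : w ∈ {a,b}*} is NOT context-free
  • Requires the CFL pumping lemma to prove
  • Even a PDA cannot compare two arbitrary halves symbol by symbol; CFL pumping on a^p b^p a^p b^p fails

The CFL pumping lemma is "stronger" in that it can prove non-membership
in the larger class of context-free languages.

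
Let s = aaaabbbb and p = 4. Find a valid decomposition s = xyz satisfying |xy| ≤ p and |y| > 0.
x = 'a', y = 'aa', z = 'abbbb'

For s = aaaabbbb and p = 4, one valid decomposition is:
- x = 'a' (length 1)
- y = 'aa' (length 2)
- z = 'abbbb' (length 5)

Verification:
- xyz = 'a' + 'aa' + 'abbbb' = aaaabbbb ✓
- |xy| = 3 ≤ 4 ✓
- |y| = 2 > 0 ✓

All pumping lemma constraints are satisfied.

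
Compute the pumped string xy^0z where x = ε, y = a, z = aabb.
aabb

Given x = '', y = 'a', z = 'aabb' and i = 0:

xy^0z = x + y·y·...·y (0 times) + z
       = '' + 'a'^0 + 'aabb'
       = '' + '' + 'aabb'
       = 'aabb'

The pumped string is 'aabb' with length 4.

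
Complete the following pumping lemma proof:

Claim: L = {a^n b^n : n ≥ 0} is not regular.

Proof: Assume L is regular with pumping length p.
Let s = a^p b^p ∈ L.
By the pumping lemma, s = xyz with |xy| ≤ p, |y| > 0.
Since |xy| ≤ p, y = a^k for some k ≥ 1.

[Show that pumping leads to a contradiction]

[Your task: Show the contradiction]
Consider xy²z = a^(p+k) b^p.

Since k ≥ 1, we have p + k > p.
So xy²z has more a's than b's: (p+k) a's vs p b's.
This means xy²z ∉ L because a^n b^n requires equal counts.

This contradicts the pumping lemma which states xy²z ∈ L.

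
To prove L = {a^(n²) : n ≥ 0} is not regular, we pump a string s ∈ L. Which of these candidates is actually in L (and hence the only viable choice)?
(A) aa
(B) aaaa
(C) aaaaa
(B) aaaa

The pumping lemma is applied to a string s that lies in L, so first check membership of each option:
- (A) aa has length 2, strictly between 1² = 1 and 2² = 4, so it is not in L ✗
- (B) aaaa has length 4 = 2², a perfect square, so it is in L ✓
- (C) aaaaa has length 5, strictly between 2² = 4 and 3² = 9, so it is not in L ✗

Only (B) aaaa is in L, so it is the only candidate that could play the role of s.
(In a complete proof one picks s in terms of the pumping length p so that |s| ≥ p is guaranteed; a fixed string like aaaa illustrates the shape of such an s.)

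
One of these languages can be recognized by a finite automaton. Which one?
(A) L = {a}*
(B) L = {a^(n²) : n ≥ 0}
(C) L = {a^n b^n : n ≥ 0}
(A) {a}*

(A) L = {a}* is regular.

This can be recognized by a finite automaton (DFA/NFA).
Regular expressions like {a}* define regular languages.

The other choices are not regular:
- {a^(n²) : n ≥ 0}: After pumping, length is no longer a perfect square
- {a^n b^n : n ≥ 0}: After pumping, the number of a's and b's become unequal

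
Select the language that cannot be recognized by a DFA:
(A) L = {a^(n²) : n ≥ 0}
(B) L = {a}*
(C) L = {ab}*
(A) {a^(n²) : n ≥ 0}

(A) L = {a^(n²) : n ≥ 0} is NOT regular.

The pumping lemma can be used to prove this:
After pumping, length is no longer a perfect square

The other languages are regular because they can be recognized by finite automata.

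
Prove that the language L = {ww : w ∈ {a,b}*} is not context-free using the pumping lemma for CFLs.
Assume for contradiction that L is context-free, and let p ≥ 1 be the pumping length given by the pumping lemma for CFLs.
Choose s = a^p b^p a^p b^p. Then s ∈ L (take w = a^p b^p) and |s| = 4p ≥ p.
By the CFL pumping lemma, s = uvxyz for some u, v, x, y, z with |vxy| ≤ p, |vy| ≥ 1, and uv^i xy^i z ∈ L for every i ≥ 0.

Write s as four blocks A₁ B₁ A₂ B₂ with A₁ = A₂ = a^p and B₁ = B₂ = b^p. Since |vxy| ≤ p, the window vxy lies inside at most two adjacent blocks. Take i = 0 and let t = uxz, so |t| = 4p − |vy| with 1 ≤ |vy| ≤ p. If |t| is odd, t ∉ L immediately, so assume |vy| is even (hence |vy| ≥ 2) and |t|/2 = 2p − |vy|/2, which satisfies p ≤ |t|/2 ≤ 2p − 1.

Case 1 (vxy inside A₁B₁): t = a^(p−j) b^(p−l) a^p b^p with j + l = |vy|. The second half of t has length < 2p, so it is a suffix of the trailing a^p b^p and ends in b; the first half is a^(p−j) b^(p−l) a^((j+l)/2), which ends in a because (j+l)/2 ≥ 1. The halves differ, so t ∉ L.

Case 2 (vxy inside B₁A₂, straddling the middle): t = a^p b^(p−j) a^(p−l) b^p with j + l = |vy|. If t = ww, then w is a prefix of t of length ≥ p, so w begins with a^p; and w is a suffix of t of length ≥ p, so w ends with b^p. That forces |w| ≥ 2p, contradicting |w| = |t|/2 ≤ 2p − 1. So t ∉ L.

Case 3 (vxy inside A₂B₂): t = a^p b^p a^(p−j) b^(p−l) with j + l = |vy|. The first half of t is a prefix of a^p b^p, so it begins with a; the second half is b^((j+l)/2) a^(p−j) b^(p−l), which begins with b. The halves differ, so t ∉ L.

In every case uv⁰xy⁰z = uxz ∉ L.

This contradicts the CFL pumping lemma, which requires uv^i xy^i z ∈ L for all i ≥ 0.
Hence L = {ww : w ∈ {a,b}*} is not context-free. ∎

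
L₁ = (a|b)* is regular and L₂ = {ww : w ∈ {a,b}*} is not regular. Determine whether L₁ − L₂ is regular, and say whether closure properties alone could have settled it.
No — L₁ − L₂ is not regular.

L₁ − L₂ is the complement of {ww} within {a,b}*. If it were regular, its complement {ww} would be regular as well (regular languages are closed under complement) — contradiction. So L₁ − L₂ is not regular.

Note that the bare facts "L₁ regular, L₂ non-regular" do not settle the question by themselves: the closure of regular languages under ∪, ∩, complement and difference applies only when BOTH operands are regular. With a non-regular operand the result can come out regular or non-regular depending on the specific languages, so one has to work out L₁ − L₂ for this particular pair, as above.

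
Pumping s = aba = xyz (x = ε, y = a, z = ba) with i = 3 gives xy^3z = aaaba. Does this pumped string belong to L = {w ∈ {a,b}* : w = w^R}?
No

xy³z = ε · aaa · ba = aaaba.
aaaba reversed is abaaa ≠ aaaba, so it is not a palindrome and is not in L.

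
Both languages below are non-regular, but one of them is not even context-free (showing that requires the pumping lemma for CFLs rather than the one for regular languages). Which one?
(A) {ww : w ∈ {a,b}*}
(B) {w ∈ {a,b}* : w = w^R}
(A) {ww : w ∈ {a,b}*}

(A) {ww : w ∈ {a,b}*} requires the CFL pumping lemma.

- {w ∈ {a,b}* : w = w^R} is context-free (but not regular)
  • Can be shown non-regular with the regular pumping lemma
  • After pumping, the string is no longer symmetric

- {ww : w ∈ {a,b}*} is NOT context-free
  • Requires the CFL pumping lemma to prove
  • Cannot verify equality of two arbitrary substrings

The CFL pumping lemma is "stronger" in that it can prove non-membership
in the larger class of context-free languages.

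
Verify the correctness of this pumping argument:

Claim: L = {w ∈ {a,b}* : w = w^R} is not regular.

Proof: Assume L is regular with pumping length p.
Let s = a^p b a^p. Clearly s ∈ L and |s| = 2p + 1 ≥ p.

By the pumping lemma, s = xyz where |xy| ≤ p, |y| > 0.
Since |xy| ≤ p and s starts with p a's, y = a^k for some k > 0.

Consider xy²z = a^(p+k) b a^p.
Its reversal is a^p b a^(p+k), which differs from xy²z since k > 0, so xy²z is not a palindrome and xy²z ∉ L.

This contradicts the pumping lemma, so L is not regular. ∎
The proof is correct.

This proof is valid because:
1. s = a^p b a^p is in L and is chosen in terms of p, so |s| ≥ p holds for every p
2. The decomposition analysis is correct: |xy| ≤ p forces y to lie inside the leading a's
3. The contradiction is valid: a^(p+k) b a^p has more a's before the b than after it, so it is not a palindrome
4. The conclusion follows logically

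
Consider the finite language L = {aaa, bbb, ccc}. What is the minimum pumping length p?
p = 4

For a finite language L, the pumping lemma holds vacuously if p > max|s| for s ∈ L.

The longest string in L = {aaa, bbb, ccc} has length 3.
If p = 4, then no string s ∈ L has |s| ≥ p, so the condition is vacuously true.

The minimum pumping length is p = 4.

Why no smaller p works: for any p ≤ 3, the longest string s ∈ L has |s| = 3 ≥ p, so it would
have to be pumpable; but pumping up (i = 2, 3, ...) produces ever longer strings, which cannot all lie in the
finite language L. So the pumping property fails for every p ≤ 3.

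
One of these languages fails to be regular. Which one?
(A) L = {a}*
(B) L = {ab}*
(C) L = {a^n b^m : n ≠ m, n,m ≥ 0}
(C) {a^n b^m : n ≠ m, n,m ≥ 0}

(C) L = {a^n b^m : n ≠ m, n,m ≥ 0} is NOT regular.

The pumping lemma can be used to prove this:
After pumping a's, we can make n = m

The other languages are regular because they can be recognized by finite automata.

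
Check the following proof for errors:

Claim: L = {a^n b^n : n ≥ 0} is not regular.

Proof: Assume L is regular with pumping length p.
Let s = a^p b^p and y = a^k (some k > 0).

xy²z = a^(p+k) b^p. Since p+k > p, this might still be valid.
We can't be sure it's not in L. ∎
The proof is INCORRECT.

Error: The conclusion is wrong.
xy²z = a^(p+k) b^p is definitely NOT in L because the number of a's (p+k) ≠ number of b's (p).
The proof incorrectly doubts what is actually a valid contradiction.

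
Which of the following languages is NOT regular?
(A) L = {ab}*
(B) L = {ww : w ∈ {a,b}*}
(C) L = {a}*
(B) {ww : w ∈ {a,b}*}

(B) L = {ww : w ∈ {a,b}*} is NOT regular.

The pumping lemma can be used to prove this:
After pumping, the two halves no longer match

The other languages are regular because they can be recognized by finite automata.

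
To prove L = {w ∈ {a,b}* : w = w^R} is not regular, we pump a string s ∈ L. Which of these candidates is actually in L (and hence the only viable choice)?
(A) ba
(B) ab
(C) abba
(C) abba

The pumping lemma is applied to a string s that lies in L, so first check membership of each option:
- (A) ba reversed is ab ≠ ba, so it is not a palindrome and is not in L ✗
- (B) ab reversed is ba ≠ ab, so it is not a palindrome and is not in L ✗
- (C) abba reversed is abba, the same string, so it is a palindrome and is in L ✓

Only (C) abba is in L, so it is the only candidate that could play the role of s.
(In a complete proof one picks s in terms of the pumping length p so that |s| ≥ p is guaranteed; a fixed string like abba illustrates the shape of such an s.)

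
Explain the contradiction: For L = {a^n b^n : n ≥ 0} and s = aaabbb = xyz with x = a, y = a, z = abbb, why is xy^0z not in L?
xy⁰z = aabbb ∉ L

Pumping with i = 0 replaces y = a by y⁰ = ε:
- Original: s = xyz = aaabbb; aaabbb = a^3 b^3 has equal counts (3 = 3), so it is in L
- Pumped: xy⁰z = a · ε · abbb = aabbb
- aabbb has 2 a's and 3 b's; 2 ≠ 3, so it is not in L

The pumping lemma would require xy⁰z ∈ L, so this decomposition yields a contradiction.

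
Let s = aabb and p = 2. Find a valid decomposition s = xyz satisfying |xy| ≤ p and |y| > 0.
x = 'a', y = 'a', z = 'bb'

For s = aabb and p = 2, one valid decomposition is:
- x = 'a' (length 1)
- y = 'a' (length 1)
- z = 'bb' (length 2)

Verification:
- xyz = 'a' + 'a' + 'bb' = aabb ✓
- |xy| = 2 ≤ 2 ✓
- |y| = 1 > 0 ✓

All pumping lemma constraints are satisfied.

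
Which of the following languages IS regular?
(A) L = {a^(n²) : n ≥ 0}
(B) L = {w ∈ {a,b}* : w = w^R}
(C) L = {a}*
(C) {a}*

(C) L = {a}* is regular.

This can be recognized by a finite automaton (DFA/NFA).
Regular expressions like {a}* define regular languages.

The other choices are not regular:
- {a^(n²) : n ≥ 0}: After pumping, length is no longer a perfect square
- {w ∈ {a,b}* : w = w^R}: After pumping, the string is no longer symmetric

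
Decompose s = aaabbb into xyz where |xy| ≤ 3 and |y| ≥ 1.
x = 'a', y = 'a', z = 'abbb'

For s = aaabbb and p = 3, one valid decomposition is:
- x = 'a' (length 1)
- y = 'a' (length 1)
- z = 'abbb' (length 4)

Verification:
- xyz = 'a' + 'a' + 'abbb' = aaabbb ✓
- |xy| = 2 ≤ 3 ✓
- |y| = 1 > 0 ✓

All pumping lemma constraints are satisfied.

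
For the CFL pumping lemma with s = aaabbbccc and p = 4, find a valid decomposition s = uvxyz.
u='aa', v='a', x='bb', y='b', z='ccc'

For s = aaabbbccc with pumping length p = 4:

One valid decomposition:
- u = 'aa'
- v = 'a'
- x = 'bb'
- y = 'b'
- z = 'ccc'

Verification:
- uvxyz = 'aa' + 'a' + 'bb' + 'b' + 'ccc' = aaabbbccc ✓
- |vxy| = |'abbb'| = 4 ≤ 4 ✓
- |vy| = |'ab'| = 2 > 0 ✓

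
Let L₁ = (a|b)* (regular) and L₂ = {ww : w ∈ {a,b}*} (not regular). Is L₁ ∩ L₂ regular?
No — L₁ ∩ L₂ is not regular.

(a|b)* is all strings over {a,b}, so L₁ ∩ L₂ = {ww : w ∈ {a,b}*} = L₂ itself, which is not regular (pump s = a^p b a^p b).

Note that the bare facts "L₁ regular, L₂ non-regular" do not settle the question by themselves: the closure of regular languages under ∪, ∩, complement and difference applies only when BOTH operands are regular. With a non-regular operand the result can come out regular or non-regular depending on the specific languages, so one has to work out L₁ ∩ L₂ for this particular pair, as above.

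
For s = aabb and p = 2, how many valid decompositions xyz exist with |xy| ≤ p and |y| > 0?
3

For s = 'aabb' with pumping length p = 2:

Constraints: |xy| ≤ 2, |y| > 0

Valid decompositions (|xy| ≤ p, |y| ≥ 1):
  • x='', y='a', z='abb'
  • x='a', y='a', z='bb'
  • x='', y='aa', z='bb'

Total count: 3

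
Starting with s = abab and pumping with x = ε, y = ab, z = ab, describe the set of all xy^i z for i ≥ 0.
{xy^i z : i ≥ 0} = {(ab)^(i+1) : i ≥ 0} = {ab, abab, ababab, ...}

With x = ε, y = ab, z = ab: Pumping 'ab' gives strings of alternating a's and b's.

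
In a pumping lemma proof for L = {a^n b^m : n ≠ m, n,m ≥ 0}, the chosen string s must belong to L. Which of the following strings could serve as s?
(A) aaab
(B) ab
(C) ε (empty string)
(A) aaab

The pumping lemma is applied to a string s that lies in L, so first check membership of each option:
- (A) aaab = a^3 b^1 with 3 ≠ 1, so it is in L ✓
- (B) ab = a^1 b^1 has n = m = 1, so it is not in L ✗
- (C) ε = a^0 b^0 has n = m = 0, so it is not in L ✗

Only (A) aaab is in L, so it is the only candidate that could play the role of s.
(In a complete proof one picks s in terms of the pumping length p so that |s| ≥ p is guaranteed; a fixed string like aaab illustrates the shape of such an s.)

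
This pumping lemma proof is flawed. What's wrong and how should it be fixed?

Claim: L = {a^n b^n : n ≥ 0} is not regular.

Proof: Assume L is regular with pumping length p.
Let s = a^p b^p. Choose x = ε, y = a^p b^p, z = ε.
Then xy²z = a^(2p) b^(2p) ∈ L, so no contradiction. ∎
Error: The decomposition violates |xy| ≤ p. With y = a^p b^p, |xy| = |y| = 2p > p. (The proof also miscomputes xy²z, which would be a^p b^p a^p b^p rather than a^(2p) b^(2p), and it wrongly treats one harmless decomposition as settling the matter — the prover does not get to choose the decomposition.)

Correction: The pumping lemma requires |xy| ≤ p, and the argument must handle every decomposition satisfying |xy| ≤ p, |y| ≥ 1. Since s starts with p a's, any such y consists only of a's, say y = a^k with k ≥ 1. Then xy²z = a^(p+k) b^p has unequal numbers of a's and b's, so xy²z ∉ L — the required contradiction.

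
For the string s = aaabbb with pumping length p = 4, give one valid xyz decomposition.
x = '', y = 'a', z = 'aabbb'

For s = aaabbb and p = 4, one valid decomposition is:
- x = '' (length 0)
- y = 'a' (length 1)
- z = 'aabbb' (length 5)

Verification:
- xyz = '' + 'a' + 'aabbb' = aaabbb ✓
- |xy| = 1 ≤ 4 ✓
- |y| = 1 > 0 ✓

All pumping lemma constraints are satisfied.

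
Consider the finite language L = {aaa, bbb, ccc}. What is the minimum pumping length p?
p = 4

For a finite language L, the pumping lemma holds vacuously if p > max|s| for s ∈ L.

The longest string in L = {aaa, bbb, ccc} has length 3.
If p = 4, then no string s ∈ L has |s| ≥ p, so the condition is vacuously true.

The minimum pumping length is p = 4.

Why no smaller p works: for any p ≤ 3, the longest string s ∈ L has |s| = 3 ≥ p, so it would
have to be pumpable; but pumping up (i = 2, 3, ...) produces ever longer strings, which cannot all lie in the
finite language L. So the pumping property fails for every p ≤ 3.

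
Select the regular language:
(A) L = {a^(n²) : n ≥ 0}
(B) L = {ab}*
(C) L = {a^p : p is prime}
(B) {ab}*

(B) L = {ab}* is regular.

This can be recognized by a finite automaton (DFA/NFA).
Regular expressions like {ab}* define regular languages.

The other choices are not regular:
- {a^(n²) : n ≥ 0}: After pumping, length is no longer a perfect square
- {a^p : p is prime}: After pumping, the length becomes composite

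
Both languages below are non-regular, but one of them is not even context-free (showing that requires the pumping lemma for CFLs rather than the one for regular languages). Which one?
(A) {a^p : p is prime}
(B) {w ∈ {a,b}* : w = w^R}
(A) {a^p : p is prime}

(A) {a^p : p is prime} requires the CFL pumping lemma.

- {w ∈ {a,b}* : w = w^R} is context-free (but not regular)
  • Can be shown non-regular with the regular pumping lemma
  • After pumping, the string is no longer symmetric

- {a^p : p is prime} is NOT context-free
  • Requires the CFL pumping lemma to prove
  • The CFL pumping lemma also fails because prime gaps are unbounded

The CFL pumping lemma is "stronger" in that it can prove non-membership
in the larger class of context-free languages.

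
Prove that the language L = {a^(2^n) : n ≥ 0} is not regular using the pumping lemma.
Assume for contradiction that L is regular, and let p ≥ 1 be the pumping length given by the pumping lemma.
Choose s = a^(2^p). Then s ∈ L and |s| = 2^p ≥ p.
By the pumping lemma, s = xyz for some x, y, z with |xy| ≤ p, |y| ≥ 1, and xy^i z ∈ L for every i ≥ 0.
Here y = a^k for some k with 1 ≤ k ≤ |xy| ≤ p, and p < 2^p.

Take i = 2: |xy²z| = 2^p + k.
Now 2^p < 2^p + k ≤ 2^p + p < 2^p + 2^p = 2^(p+1).
So |xy²z| lies strictly between the consecutive powers of two 2^p and 2^(p+1), hence is not a power of 2, and xy²z ∉ L.

This contradicts the pumping lemma, which requires xy^i z ∈ L for all i ≥ 0.
Hence L = {a^(2^n) : n ≥ 0} is not regular. ∎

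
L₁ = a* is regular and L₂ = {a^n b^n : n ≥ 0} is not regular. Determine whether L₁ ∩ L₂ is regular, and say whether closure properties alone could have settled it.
Yes — L₁ ∩ L₂ is regular.

A string of a* contains no b's, and the only string of {a^n b^n} with no b's is ε (n = 0). So L₁ ∩ L₂ = {ε}, a finite language, which is regular.

Note that the bare facts "L₁ regular, L₂ non-regular" do not settle the question by themselves: the closure of regular languages under ∪, ∩, complement and difference applies only when BOTH operands are regular. With a non-regular operand the result can come out regular or non-regular depending on the specific languages, so one has to work out L₁ ∩ L₂ for this particular pair, as above.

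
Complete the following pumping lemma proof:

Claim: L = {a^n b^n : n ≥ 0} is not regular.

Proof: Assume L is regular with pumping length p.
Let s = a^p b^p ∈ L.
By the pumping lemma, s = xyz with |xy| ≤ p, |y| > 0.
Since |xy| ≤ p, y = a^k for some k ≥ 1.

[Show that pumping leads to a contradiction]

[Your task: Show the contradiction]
Consider xy²z = a^(p+k) b^p.

Since k ≥ 1, we have p + k > p.
So xy²z has more a's than b's: (p+k) a's vs p b's.
This means xy²z ∉ L because a^n b^n requires equal counts.

This contradicts the pumping lemma which states xy²z ∈ L.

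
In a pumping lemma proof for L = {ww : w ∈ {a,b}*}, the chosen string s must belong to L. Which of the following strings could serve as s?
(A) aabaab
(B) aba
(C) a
(A) aabaab

The pumping lemma is applied to a string s that lies in L, so first check membership of each option:
- (A) aabaab splits into halves aab · aab, which are equal, so it is in L (w = aab) ✓
- (B) aba has odd length 3, so it cannot be written as ww and is not in L ✗
- (C) a has odd length 1, so it cannot be written as ww and is not in L ✗

Only (A) aabaab is in L, so it is the only candidate that could play the role of s.
(In a complete proof one picks s in terms of the pumping length p so that |s| ≥ p is guaranteed; a fixed string like aabaab illustrates the shape of such an s.)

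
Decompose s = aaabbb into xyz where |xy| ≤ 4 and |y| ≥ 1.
x = 'aa', y = 'ab', z = 'bb'

For s = aaabbb and p = 4, one valid decomposition is:
- x = 'aa' (length 2)
- y = 'ab' (length 2)
- z = 'bb' (length 2)

Verification:
- xyz = 'aa' + 'ab' + 'bb' = aaabbb ✓
- |xy| = 4 ≤ 4 ✓
- |y| = 2 > 0 ✓

All pumping lemma constraints are satisfied.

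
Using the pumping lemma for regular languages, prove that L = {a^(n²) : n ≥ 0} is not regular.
Assume for contradiction that L is regular, and let p ≥ 1 be the pumping length given by the pumping lemma.
Choose s = a^(p²). Then s ∈ L and |s| = p² ≥ p.
By the pumping lemma, s = xyz for some x, y, z with |xy| ≤ p, |y| ≥ 1, and xy^i z ∈ L for every i ≥ 0.
Here y = a^k for some k with 1 ≤ k ≤ |xy| ≤ p.

Take i = 2: |xy²z| = p² + k.
Now p² < p² + k ≤ p² + p < p² + 2p + 1 = (p + 1)².
So |xy²z| lies strictly between the consecutive squares p² and (p + 1)², hence is not a perfect square, and xy²z ∉ L.

This contradicts the pumping lemma, which requires xy^i z ∈ L for all i ≥ 0.
Hence L = {a^(n²) : n ≥ 0} is not regular. ∎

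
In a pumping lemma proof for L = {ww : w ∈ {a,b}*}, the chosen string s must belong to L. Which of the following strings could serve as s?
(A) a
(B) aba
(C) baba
(C) baba

The pumping lemma is applied to a string s that lies in L, so first check membership of each option:
- (A) a has odd length 1, so it cannot be written as ww and is not in L ✗
- (B) aba has odd length 3, so it cannot be written as ww and is not in L ✗
- (C) baba splits into halves ba · ba, which are equal, so it is in L (w = ba) ✓

Only (C) baba is in L, so it is the only candidate that could play the role of s.
(In a complete proof one picks s in terms of the pumping length p so that |s| ≥ p is guaranteed; a fixed string like baba illustrates the shape of such an s.)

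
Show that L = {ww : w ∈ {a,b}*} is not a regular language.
Assume for contradiction that L is regular, and let p ≥ 1 be the pumping length given by the pumping lemma.
Choose s = a^p b a^p b. Then s ∈ L (take w = a^p b) and |s| = 2p + 2 ≥ p.
By the pumping lemma, s = xyz for some x, y, z with |xy| ≤ p, |y| ≥ 1, and xy^i z ∈ L for every i ≥ 0.
Since |xy| ≤ p and the first p symbols of s are all a's, y = a^k for some k with 1 ≤ k ≤ p.

Take i = 2: t = xy²z = a^(p + k) b a^p b.
Suppose t = uu for some string u. The string t contains exactly two b's and ends in b, so u contains exactly one b and ends in b; hence u = a^j b for some j, and uu = a^j b a^j b. Comparing with t = a^(p + k) b a^p b forces j = p + k (first block) and j = p (second block), which is impossible since k ≥ 1. So t ∉ L.

This contradicts the pumping lemma, which requires xy^i z ∈ L for all i ≥ 0.
Hence L = {ww : w ∈ {a,b}*} is not regular. ∎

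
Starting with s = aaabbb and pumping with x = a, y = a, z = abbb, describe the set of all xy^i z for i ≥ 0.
{xy^i z : i ≥ 0} = {a^(2+i) b^3 : i ≥ 0} = {aabbb, aaabbb, aaaabbb, ...}

With x = a, y = a, z = abbb: Starting with aaabbb and pumping the second 'a', we get strings with 2+i a's followed by 3 b's for i = 0, 1, 2, ...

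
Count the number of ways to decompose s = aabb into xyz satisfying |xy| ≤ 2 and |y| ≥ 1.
3

For s = 'aabb' with pumping length p = 2:

Constraints: |xy| ≤ 2, |y| > 0

Valid decompositions (|xy| ≤ p, |y| ≥ 1):
  • x='', y='a', z='abb'
  • x='a', y='a', z='bb'
  • x='', y='aa', z='bb'

Total count: 3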